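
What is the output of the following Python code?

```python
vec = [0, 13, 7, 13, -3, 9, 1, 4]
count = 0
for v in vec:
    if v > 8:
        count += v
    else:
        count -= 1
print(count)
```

v=0: not >8, count = 0-1 = -1
v=13: >8, count = (-1)+13 = 12
v=7: not >8, count = 12-1 = 11
v=13: >8, count = 11+13 = 24
v=-3: not >8, count = 24-1 = 23
v=9: >8, count = 23+9 = 32
v=1: not >8, count = 32-1 = 31
v=4: not >8, count = 31-1 = 30

30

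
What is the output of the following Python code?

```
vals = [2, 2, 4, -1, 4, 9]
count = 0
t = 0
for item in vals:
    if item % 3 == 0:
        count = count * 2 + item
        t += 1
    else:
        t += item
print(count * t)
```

item=2: not %3==0; t=2
item=2: not %3==0; t=4
item=4: not %3==0; t=8
item=-1: not %3==0; t=7
item=4: not %3==0; t=11
item=9: %3==0, count = 0*2+9 = 9; t=12
count*t = 9*12 = 108

108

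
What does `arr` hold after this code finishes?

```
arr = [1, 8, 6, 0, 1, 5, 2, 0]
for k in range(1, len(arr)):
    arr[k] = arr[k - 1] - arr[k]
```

[1, -7, -13, -13, -14, -19, -21, -21]

k=1: arr[1] = 1-8 = -7 → [1, -7, 6, 0, 1, 5, 2, 0]
k=2: arr[2] = (-7)-6 = -13 → [1, -7, -13, 0, 1, 5, 2, 0]
k=3: arr[3] = (-13)-0 = -13 → [1, -7, -13, -13, 1, 5, 2, 0]
k=4: arr[4] = (-13)-1 = -14 → [1, -7, -13, -13, -14, 5, 2, 0]
k=5: arr[5] = (-14)-5 = -19 → [1, -7, -13, -13, -14, -19, 2, 0]
k=6: arr[6] = (-19)-2 = -21 → [1, -7, -13, -13, -14, -19, -21, 0]
k=7: arr[7] = (-21)-0 = -21 → [1, -7, -13, -13, -14, -19, -21, -21]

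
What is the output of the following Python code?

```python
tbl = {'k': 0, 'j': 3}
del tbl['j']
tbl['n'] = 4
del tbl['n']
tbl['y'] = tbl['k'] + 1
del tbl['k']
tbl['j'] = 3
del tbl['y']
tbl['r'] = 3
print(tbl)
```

{'j': 3, 'r': 3}

del 'j' → {'k': 0}
tbl['n'] = 4 → {'k': 0, 'n': 4}
del 'n' → {'k': 0}
tbl['y'] = tbl['k']+1 = 1 → {'k': 0, 'y': 1}
del 'k' → {'y': 1}
tbl['j'] = 3 → {'y': 1, 'j': 3}
del 'y' → {'j': 3}
tbl['r'] = 3 → {'j': 3, 'r': 3}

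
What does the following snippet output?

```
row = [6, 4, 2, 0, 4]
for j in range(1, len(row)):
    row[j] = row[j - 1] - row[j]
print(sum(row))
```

j=1: row[1] = 6-4 = 2 → [6, 2, 2, 0, 4]
j=2: row[2] = 2-2 = 0 → [6, 2, 0, 0, 4]
j=3: row[3] = 0-0 = 0 → [6, 2, 0, 0, 4]
j=4: row[4] = 0-4 = -4 → [6, 2, 0, 0, -4]
sum = 4

4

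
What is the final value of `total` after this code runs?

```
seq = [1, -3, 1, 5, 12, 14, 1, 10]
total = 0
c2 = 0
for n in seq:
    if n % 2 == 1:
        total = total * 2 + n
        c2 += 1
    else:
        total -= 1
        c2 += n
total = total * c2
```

82

n=1: odd, total = 0*2+1 = 1; c2=1
n=-3: odd, total = 1*2+(-3) = -1; c2=2
n=1: odd, total = (-1)*2+1 = -1; c2=3
n=5: odd, total = (-1)*2+5 = 3; c2=4
n=12: not odd, total = 3-1 = 2; c2=16
n=14: not odd, total = 2-1 = 1; c2=30
n=1: odd, total = 1*2+1 = 3; c2=31
n=10: not odd, total = 3-1 = 2; c2=41
total*c2 = 2*41 = 82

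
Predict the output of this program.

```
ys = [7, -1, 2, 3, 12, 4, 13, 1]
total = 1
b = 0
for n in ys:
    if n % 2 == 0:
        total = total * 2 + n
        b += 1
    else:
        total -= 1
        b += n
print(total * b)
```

572

n=7: not even, total = 1-1 = 0; b=7
n=-1: not even, total = 0-1 = -1; b=6
n=2: even, total = (-1)*2+2 = 0; b=7
n=3: not even, total = 0-1 = -1; b=10
n=12: even, total = (-1)*2+12 = 10; b=11
n=4: even, total = 10*2+4 = 24; b=12
n=13: not even, total = 24-1 = 23; b=25
n=1: not even, total = 23-1 = 22; b=26
total*b = 22*26 = 572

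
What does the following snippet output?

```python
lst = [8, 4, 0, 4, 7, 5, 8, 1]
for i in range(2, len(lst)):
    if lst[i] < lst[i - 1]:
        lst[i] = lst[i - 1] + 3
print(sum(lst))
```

99

i=2: 0<4, lst[2] = 4+3 = 7 → [8, 4, 7, 4, 7, 5, 8, 1]
i=3: 4<7, lst[3] = 7+3 = 10 → [8, 4, 7, 10, 7, 5, 8, 1]
i=4: 7<10, lst[4] = 10+3 = 13 → [8, 4, 7, 10, 13, 5, 8, 1]
i=5: 5<13, lst[5] = 13+3 = 16 → [8, 4, 7, 10, 13, 16, 8, 1]
i=6: 8<16, lst[6] = 16+3 = 19 → [8, 4, 7, 10, 13, 16, 19, 1]
i=7: 1<19, lst[7] = 19+3 = 22 → [8, 4, 7, 10, 13, 16, 19, 22]
sum = 99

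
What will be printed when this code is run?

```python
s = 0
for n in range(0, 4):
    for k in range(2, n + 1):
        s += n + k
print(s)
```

15

n=2,k=2: s = 0+4 = 4
n=3,k=2: s = 4+5 = 9
n=3,k=3: s = 9+6 = 15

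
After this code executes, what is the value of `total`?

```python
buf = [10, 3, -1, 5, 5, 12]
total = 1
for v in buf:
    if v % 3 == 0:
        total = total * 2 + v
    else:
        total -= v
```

v=10: not %3==0, total = 1-10 = -9
v=3: %3==0, total = (-9)*2+3 = -15
v=-1: not %3==0, total = (-15)-(-1) = -14
v=5: not %3==0, total = (-14)-5 = -19
v=5: not %3==0, total = (-19)-5 = -24
v=12: %3==0, total = (-24)*2+12 = -36

-36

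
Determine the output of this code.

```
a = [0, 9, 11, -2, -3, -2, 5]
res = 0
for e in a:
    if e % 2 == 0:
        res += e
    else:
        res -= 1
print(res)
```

e=0: even, res = 0+0 = 0
e=9: not even, res = 0-1 = -1
e=11: not even, res = (-1)-1 = -2
e=-2: even, res = (-2)+(-2) = -4
e=-3: not even, res = (-4)-1 = -5
e=-2: even, res = (-5)+(-2) = -7
e=5: not even, res = (-7)-1 = -8

-8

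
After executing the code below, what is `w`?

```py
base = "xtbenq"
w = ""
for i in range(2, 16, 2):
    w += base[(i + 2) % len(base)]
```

'nxbnxbn'

i=2: add base[4]='n' → 'n'
i=4: add base[0]='x' → 'nx'
i=6: add base[2]='b' → 'nxb'
i=8: add base[4]='n' → 'nxbn'
i=10: add base[0]='x' → 'nxbnx'
i=12: add base[2]='b' → 'nxbnxb'
i=14: add base[4]='n' → 'nxbnxbn'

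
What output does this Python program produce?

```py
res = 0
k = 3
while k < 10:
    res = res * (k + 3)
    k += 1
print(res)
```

0

k=3: res = 0*6 = 0
k=4: res = 0*7 = 0
k=5: res = 0*8 = 0
k=6: res = 0*9 = 0
k=7: res = 0*10 = 0
k=8: res = 0*11 = 0
k=9: res = 0*12 = 0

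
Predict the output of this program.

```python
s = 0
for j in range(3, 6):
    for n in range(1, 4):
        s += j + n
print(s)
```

54

j=3,n=1: s = 0+4 = 4
j=3,n=2: s = 4+5 = 9
j=3,n=3: s = 9+6 = 15
j=4,n=1: s = 15+5 = 20
j=4,n=2: s = 20+6 = 26
j=4,n=3: s = 26+7 = 33
j=5,n=1: s = 33+6 = 39
j=5,n=2: s = 39+7 = 46
j=5,n=3: s = 46+8 = 54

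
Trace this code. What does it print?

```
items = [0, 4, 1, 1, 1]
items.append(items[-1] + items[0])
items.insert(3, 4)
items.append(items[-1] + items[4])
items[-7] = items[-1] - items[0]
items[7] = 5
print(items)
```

append items[-1]+items[0] = 1+0 = 1 → [0, 4, 1, 1, 1, 1]
insert 4 at 3 → [0, 4, 1, 4, 1, 1, 1]
append items[-1]+items[4] = 1+1 = 2 → [0, 4, 1, 4, 1, 1, 1, 2]
items[-7] = items[-1]-items[0] = 2-0 = 2 → [0, 2, 1, 4, 1, 1, 1, 2]
items[7] = 5 → [0, 2, 1, 4, 1, 1, 1, 5]

[0, 2, 1, 4, 1, 1, 1, 5]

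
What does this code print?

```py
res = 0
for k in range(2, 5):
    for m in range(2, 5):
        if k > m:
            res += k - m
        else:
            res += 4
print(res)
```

28

k=2,m=2: not 2>2, res = 0+4 = 4
k=2,m=3: not 2>3, res = 4+4 = 8
k=2,m=4: not 2>4, res = 8+4 = 12
k=3,m=2: 3>2, res = 12+1 = 13
k=3,m=3: not 3>3, res = 13+4 = 17
k=3,m=4: not 3>4, res = 17+4 = 21
k=4,m=2: 4>2, res = 21+2 = 23
k=4,m=3: 4>3, res = 23+1 = 24
k=4,m=4: not 4>4, res = 24+4 = 28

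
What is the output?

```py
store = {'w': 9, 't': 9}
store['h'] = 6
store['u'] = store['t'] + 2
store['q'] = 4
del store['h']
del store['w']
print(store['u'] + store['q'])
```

store['h'] = 6 → {'w': 9, 't': 9, 'h': 6}
store['u'] = store['t']+2 = 11 → {'w': 9, 't': 9, 'h': 6, 'u': 11}
store['q'] = 4 → {'w': 9, 't': 9, 'h': 6, 'u': 11, 'q': 4}
del 'h' → {'w': 9, 't': 9, 'u': 11, 'q': 4}
del 'w' → {'t': 9, 'u': 11, 'q': 4}
store['u']+store['q'] = 11+4 = 15

15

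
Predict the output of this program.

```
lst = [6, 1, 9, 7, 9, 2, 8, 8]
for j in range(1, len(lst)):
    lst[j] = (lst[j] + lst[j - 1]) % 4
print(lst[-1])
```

j=1: lst[1] = (1+6)%4 = 3 → [6, 3, 9, 7, 9, 2, 8, 8]
j=2: lst[2] = (9+3)%4 = 0 → [6, 3, 0, 7, 9, 2, 8, 8]
j=3: lst[3] = (7+0)%4 = 3 → [6, 3, 0, 3, 9, 2, 8, 8]
j=4: lst[4] = (9+3)%4 = 0 → [6, 3, 0, 3, 0, 2, 8, 8]
j=5: lst[5] = (2+0)%4 = 2 → [6, 3, 0, 3, 0, 2, 8, 8]
j=6: lst[6] = (8+2)%4 = 2 → [6, 3, 0, 3, 0, 2, 2, 8]
j=7: lst[7] = (8+2)%4 = 2 → [6, 3, 0, 3, 0, 2, 2, 2]

2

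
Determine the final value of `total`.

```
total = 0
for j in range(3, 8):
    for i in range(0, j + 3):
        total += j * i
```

j=3,i=0: total = 0+0 = 0
j=3,i=1: total = 0+3 = 3
j=3,i=2: total = 3+6 = 9
j=3,i=3: total = 9+9 = 18
j=3,i=4: total = 18+12 = 30
j=3,i=5: total = 30+15 = 45
j=4,i=0: total = 45+0 = 45
j=4,i=1: total = 45+4 = 49
j=4,i=2: total = 49+8 = 57
j=4,i=3: total = 57+12 = 69
j=4,i=4: total = 69+16 = 85
j=4,i=5: total = 85+20 = 105
j=4,i=6: total = 105+24 = 129
j=5,i=0: total = 129+0 = 129
j=5,i=1: total = 129+5 = 134
j=5,i=2: total = 134+10 = 144
j=5,i=3: total = 144+15 = 159
j=5,i=4: total = 159+20 = 179
j=5,i=5: total = 179+25 = 204
j=5,i=6: total = 204+30 = 234
j=5,i=7: total = 234+35 = 269
j=6,i=0: total = 269+0 = 269
j=6,i=1: total = 269+6 = 275
j=6,i=2: total = 275+12 = 287
j=6,i=3: total = 287+18 = 305
j=6,i=4: total = 305+24 = 329
j=6,i=5: total = 329+30 = 359
j=6,i=6: total = 359+36 = 395
j=6,i=7: total = 395+42 = 437
j=6,i=8: total = 437+48 = 485
j=7,i=0: total = 485+0 = 485
j=7,i=1: total = 485+7 = 492
j=7,i=2: total = 492+14 = 506
j=7,i=3: total = 506+21 = 527
j=7,i=4: total = 527+28 = 555
j=7,i=5: total = 555+35 = 590
j=7,i=6: total = 590+42 = 632
j=7,i=7: total = 632+49 = 681
j=7,i=8: total = 681+56 = 737
j=7,i=9: total = 737+63 = 800

800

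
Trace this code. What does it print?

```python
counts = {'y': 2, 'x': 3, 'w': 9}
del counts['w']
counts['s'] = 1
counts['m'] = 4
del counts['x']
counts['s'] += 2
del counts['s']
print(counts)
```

del 'w' → {'y': 2, 'x': 3}
counts['s'] = 1 → {'y': 2, 'x': 3, 's': 1}
counts['m'] = 4 → {'y': 2, 'x': 3, 's': 1, 'm': 4}
del 'x' → {'y': 2, 's': 1, 'm': 4}
counts['s'] = 1+2 = 3 → {'y': 2, 's': 3, 'm': 4}
del 's' → {'y': 2, 'm': 4}

{'y': 2, 'm': 4}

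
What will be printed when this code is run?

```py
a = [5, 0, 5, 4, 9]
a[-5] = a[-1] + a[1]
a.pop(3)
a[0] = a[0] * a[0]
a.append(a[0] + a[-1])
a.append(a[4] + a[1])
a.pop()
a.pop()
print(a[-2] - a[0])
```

-76

a[-5] = a[-1]+a[1] = 9+0 = 9 → [9, 0, 5, 4, 9]
pop(3) removes 4 → [9, 0, 5, 9]
a[0] = a[0]*a[0] = 9*9 = 81 → [81, 0, 5, 9]
append a[0]+a[-1] = 81+9 = 90 → [81, 0, 5, 9, 90]
append a[4]+a[1] = 90+0 = 90 → [81, 0, 5, 9, 90, 90]
pop() removes 90 → [81, 0, 5, 9, 90]
pop() removes 90 → [81, 0, 5, 9]
a[-2]-a[0] = 5-81 = -76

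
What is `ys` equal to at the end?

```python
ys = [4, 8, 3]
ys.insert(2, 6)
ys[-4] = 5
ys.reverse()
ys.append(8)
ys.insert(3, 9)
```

[3, 6, 8, 9, 5, 8]

insert 6 at 2 → [4, 8, 6, 3]
ys[-4] = 5 → [5, 8, 6, 3]
reverse → [3, 6, 8, 5]
append 8 → [3, 6, 8, 5, 8]
insert 9 at 3 → [3, 6, 8, 9, 5, 8]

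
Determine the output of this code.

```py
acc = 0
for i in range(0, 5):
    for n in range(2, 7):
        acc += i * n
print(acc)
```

i=0,n=2: acc = 0+0 = 0
i=0,n=3: acc = 0+0 = 0
i=0,n=4: acc = 0+0 = 0
i=0,n=5: acc = 0+0 = 0
i=0,n=6: acc = 0+0 = 0
i=1,n=2: acc = 0+2 = 2
i=1,n=3: acc = 2+3 = 5
i=1,n=4: acc = 5+4 = 9
i=1,n=5: acc = 9+5 = 14
i=1,n=6: acc = 14+6 = 20
i=2,n=2: acc = 20+4 = 24
i=2,n=3: acc = 24+6 = 30
i=2,n=4: acc = 30+8 = 38
i=2,n=5: acc = 38+10 = 48
i=2,n=6: acc = 48+12 = 60
i=3,n=2: acc = 60+6 = 66
i=3,n=3: acc = 66+9 = 75
i=3,n=4: acc = 75+12 = 87
i=3,n=5: acc = 87+15 = 102
i=3,n=6: acc = 102+18 = 120
i=4,n=2: acc = 120+8 = 128
i=4,n=3: acc = 128+12 = 140
i=4,n=4: acc = 140+16 = 156
i=4,n=5: acc = 156+20 = 176
i=4,n=6: acc = 176+24 = 200

200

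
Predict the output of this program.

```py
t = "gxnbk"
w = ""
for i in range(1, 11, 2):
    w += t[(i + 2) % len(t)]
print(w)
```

i=1: add t[3]='b' → 'b'
i=3: add t[0]='g' → 'bg'
i=5: add t[2]='n' → 'bgn'
i=7: add t[4]='k' → 'bgnk'
i=9: add t[1]='x' → 'bgnkx'

bgnkx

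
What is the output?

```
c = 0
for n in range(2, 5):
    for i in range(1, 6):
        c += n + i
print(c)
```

90

n=2,i=1: c = 0+3 = 3
n=2,i=2: c = 3+4 = 7
n=2,i=3: c = 7+5 = 12
n=2,i=4: c = 12+6 = 18
n=2,i=5: c = 18+7 = 25
n=3,i=1: c = 25+4 = 29
n=3,i=2: c = 29+5 = 34
n=3,i=3: c = 34+6 = 40
n=3,i=4: c = 40+7 = 47
n=3,i=5: c = 47+8 = 55
n=4,i=1: c = 55+5 = 60
n=4,i=2: c = 60+6 = 66
n=4,i=3: c = 66+7 = 73
n=4,i=4: c = 73+8 = 81
n=4,i=5: c = 81+9 = 90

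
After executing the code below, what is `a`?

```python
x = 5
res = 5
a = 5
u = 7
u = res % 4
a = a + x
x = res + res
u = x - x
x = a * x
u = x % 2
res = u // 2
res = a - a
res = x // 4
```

10

u = 5%4 = 1
a = 5+5 = 10
x = 5+5 = 10
u = 10-10 = 0
x = 10*10 = 100
u = 100%2 = 0
res = 0//2 = 0
res = 10-10 = 0
res = 100//4 = 25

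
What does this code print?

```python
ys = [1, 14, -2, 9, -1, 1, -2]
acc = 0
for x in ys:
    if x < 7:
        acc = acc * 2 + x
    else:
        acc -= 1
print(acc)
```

-28

x=1: <7, acc = 0*2+1 = 1
x=14: not <7, acc = 1-1 = 0
x=-2: <7, acc = 0*2+(-2) = -2
x=9: not <7, acc = (-2)-1 = -3
x=-1: <7, acc = (-3)*2+(-1) = -7
x=1: <7, acc = (-7)*2+1 = -13
x=-2: <7, acc = (-13)*2+(-2) = -28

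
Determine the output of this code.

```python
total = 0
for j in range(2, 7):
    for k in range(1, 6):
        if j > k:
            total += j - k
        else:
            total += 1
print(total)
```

45

j=2,k=1: 2>1, total = 0+1 = 1
j=2,k=2: not 2>2, total = 1+1 = 2
j=2,k=3: not 2>3, total = 2+1 = 3
j=2,k=4: not 2>4, total = 3+1 = 4
j=2,k=5: not 2>5, total = 4+1 = 5
j=3,k=1: 3>1, total = 5+2 = 7
j=3,k=2: 3>2, total = 7+1 = 8
j=3,k=3: not 3>3, total = 8+1 = 9
j=3,k=4: not 3>4, total = 9+1 = 10
j=3,k=5: not 3>5, total = 10+1 = 11
j=4,k=1: 4>1, total = 11+3 = 14
j=4,k=2: 4>2, total = 14+2 = 16
j=4,k=3: 4>3, total = 16+1 = 17
j=4,k=4: not 4>4, total = 17+1 = 18
j=4,k=5: not 4>5, total = 18+1 = 19
j=5,k=1: 5>1, total = 19+4 = 23
j=5,k=2: 5>2, total = 23+3 = 26
j=5,k=3: 5>3, total = 26+2 = 28
j=5,k=4: 5>4, total = 28+1 = 29
j=5,k=5: not 5>5, total = 29+1 = 30
j=6,k=1: 6>1, total = 30+5 = 35
j=6,k=2: 6>2, total = 35+4 = 39
j=6,k=3: 6>3, total = 39+3 = 42
j=6,k=4: 6>4, total = 42+2 = 44
j=6,k=5: 6>5, total = 44+1 = 45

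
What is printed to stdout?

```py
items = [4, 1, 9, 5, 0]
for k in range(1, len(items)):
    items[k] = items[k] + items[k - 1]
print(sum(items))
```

61

k=1: items[1] = 1+4 = 5 → [4, 5, 9, 5, 0]
k=2: items[2] = 9+5 = 14 → [4, 5, 14, 5, 0]
k=3: items[3] = 5+14 = 19 → [4, 5, 14, 19, 0]
k=4: items[4] = 0+19 = 19 → [4, 5, 14, 19, 19]
sum = 61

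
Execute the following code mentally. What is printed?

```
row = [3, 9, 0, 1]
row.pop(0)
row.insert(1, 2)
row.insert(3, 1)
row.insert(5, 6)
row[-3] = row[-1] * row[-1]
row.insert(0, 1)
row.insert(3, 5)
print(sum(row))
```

pop(0) removes 3 → [9, 0, 1]
insert 2 at 1 → [9, 2, 0, 1]
insert 1 at 3 → [9, 2, 0, 1, 1]
insert 6 at 5 → [9, 2, 0, 1, 1, 6]
row[-3] = row[-1]*row[-1] = 6*6 = 36 → [9, 2, 0, 36, 1, 6]
insert 1 at 0 → [1, 9, 2, 0, 36, 1, 6]
insert 5 at 3 → [1, 9, 2, 5, 0, 36, 1, 6]
sum = 60

60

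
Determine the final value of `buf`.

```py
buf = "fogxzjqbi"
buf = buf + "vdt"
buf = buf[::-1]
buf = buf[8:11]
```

+ 'vdt' → 'fogxzjqbivdt'
reverse → 'tdvibqjzxgof'
slice [8:11] → 'xgo'

'xgo'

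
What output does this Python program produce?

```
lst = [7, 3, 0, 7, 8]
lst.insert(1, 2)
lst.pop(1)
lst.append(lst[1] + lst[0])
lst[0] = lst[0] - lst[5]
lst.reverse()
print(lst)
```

[10, 8, 7, 0, 3, -3]

insert 2 at 1 → [7, 2, 3, 0, 7, 8]
pop(1) removes 2 → [7, 3, 0, 7, 8]
append lst[1]+lst[0] = 3+7 = 10 → [7, 3, 0, 7, 8, 10]
lst[0] = lst[0]-lst[5] = 7-10 = -3 → [-3, 3, 0, 7, 8, 10]
reverse → [10, 8, 7, 0, 3, -3]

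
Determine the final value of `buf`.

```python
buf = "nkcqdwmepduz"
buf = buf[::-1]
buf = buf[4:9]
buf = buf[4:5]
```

reverse → 'zudpemwdqckn'
slice [4:9] → 'emwdq'
slice [4:5] → 'q'

'q'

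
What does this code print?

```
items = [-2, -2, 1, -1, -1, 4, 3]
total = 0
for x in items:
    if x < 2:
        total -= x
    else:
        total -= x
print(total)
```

x=-2: <2, total = 0-(-2) = 2
x=-2: <2, total = 2-(-2) = 4
x=1: <2, total = 4-1 = 3
x=-1: <2, total = 3-(-1) = 4
x=-1: <2, total = 4-(-1) = 5
x=4: not <2, total = 5-4 = 1
x=3: not <2, total = 1-3 = -2

-2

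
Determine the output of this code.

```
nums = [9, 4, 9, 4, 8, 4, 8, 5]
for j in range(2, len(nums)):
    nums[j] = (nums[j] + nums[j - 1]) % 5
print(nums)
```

j=2: nums[2] = (9+4)%5 = 3 → [9, 4, 3, 4, 8, 4, 8, 5]
j=3: nums[3] = (4+3)%5 = 2 → [9, 4, 3, 2, 8, 4, 8, 5]
j=4: nums[4] = (8+2)%5 = 0 → [9, 4, 3, 2, 0, 4, 8, 5]
j=5: nums[5] = (4+0)%5 = 4 → [9, 4, 3, 2, 0, 4, 8, 5]
j=6: nums[6] = (8+4)%5 = 2 → [9, 4, 3, 2, 0, 4, 2, 5]
j=7: nums[7] = (5+2)%5 = 2 → [9, 4, 3, 2, 0, 4, 2, 2]

[9, 4, 3, 2, 0, 4, 2, 2]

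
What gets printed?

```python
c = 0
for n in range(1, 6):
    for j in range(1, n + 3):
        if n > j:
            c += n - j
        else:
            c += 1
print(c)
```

35

n=1,j=1: not 1>1, c = 0+1 = 1
n=1,j=2: not 1>2, c = 1+1 = 2
n=1,j=3: not 1>3, c = 2+1 = 3
n=2,j=1: 2>1, c = 3+1 = 4
n=2,j=2: not 2>2, c = 4+1 = 5
n=2,j=3: not 2>3, c = 5+1 = 6
n=2,j=4: not 2>4, c = 6+1 = 7
n=3,j=1: 3>1, c = 7+2 = 9
n=3,j=2: 3>2, c = 9+1 = 10
n=3,j=3: not 3>3, c = 10+1 = 11
n=3,j=4: not 3>4, c = 11+1 = 12
n=3,j=5: not 3>5, c = 12+1 = 13
n=4,j=1: 4>1, c = 13+3 = 16
n=4,j=2: 4>2, c = 16+2 = 18
n=4,j=3: 4>3, c = 18+1 = 19
n=4,j=4: not 4>4, c = 19+1 = 20
n=4,j=5: not 4>5, c = 20+1 = 21
n=4,j=6: not 4>6, c = 21+1 = 22
n=5,j=1: 5>1, c = 22+4 = 26
n=5,j=2: 5>2, c = 26+3 = 29
n=5,j=3: 5>3, c = 29+2 = 31
n=5,j=4: 5>4, c = 31+1 = 32
n=5,j=5: not 5>5, c = 32+1 = 33
n=5,j=6: not 5>6, c = 33+1 = 34
n=5,j=7: not 5>7, c = 34+1 = 35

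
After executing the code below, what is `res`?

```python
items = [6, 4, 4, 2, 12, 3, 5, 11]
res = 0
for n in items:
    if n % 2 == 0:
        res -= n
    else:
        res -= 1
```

n=6: even, res = 0-6 = -6
n=4: even, res = (-6)-4 = -10
n=4: even, res = (-10)-4 = -14
n=2: even, res = (-14)-2 = -16
n=12: even, res = (-16)-12 = -28
n=3: not even, res = (-28)-1 = -29
n=5: not even, res = (-29)-1 = -30
n=11: not even, res = (-30)-1 = -31

-31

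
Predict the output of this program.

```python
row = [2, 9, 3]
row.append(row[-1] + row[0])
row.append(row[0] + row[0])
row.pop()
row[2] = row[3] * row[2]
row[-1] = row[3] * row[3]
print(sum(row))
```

51

append row[-1]+row[0] = 3+2 = 5 → [2, 9, 3, 5]
append row[0]+row[0] = 2+2 = 4 → [2, 9, 3, 5, 4]
pop() removes 4 → [2, 9, 3, 5]
row[2] = row[3]*row[2] = 5*3 = 15 → [2, 9, 15, 5]
row[-1] = row[3]*row[3] = 5*5 = 25 → [2, 9, 15, 25]
sum = 51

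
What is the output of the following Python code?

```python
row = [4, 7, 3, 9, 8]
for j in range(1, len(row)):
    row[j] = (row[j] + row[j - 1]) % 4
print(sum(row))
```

15

j=1: row[1] = (7+4)%4 = 3 → [4, 3, 3, 9, 8]
j=2: row[2] = (3+3)%4 = 2 → [4, 3, 2, 9, 8]
j=3: row[3] = (9+2)%4 = 3 → [4, 3, 2, 3, 8]
j=4: row[4] = (8+3)%4 = 3 → [4, 3, 2, 3, 3]
sum = 15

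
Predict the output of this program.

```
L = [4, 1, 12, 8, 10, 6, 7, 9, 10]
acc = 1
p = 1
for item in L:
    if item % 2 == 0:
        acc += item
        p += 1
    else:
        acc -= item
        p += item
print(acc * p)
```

816

item=4: even, acc = 1+4 = 5; p=2
item=1: not even, acc = 5-1 = 4; p=3
item=12: even, acc = 4+12 = 16; p=4
item=8: even, acc = 16+8 = 24; p=5
item=10: even, acc = 24+10 = 34; p=6
item=6: even, acc = 34+6 = 40; p=7
item=7: not even, acc = 40-7 = 33; p=14
item=9: not even, acc = 33-9 = 24; p=23
item=10: even, acc = 24+10 = 34; p=24
acc*p = 34*24 = 816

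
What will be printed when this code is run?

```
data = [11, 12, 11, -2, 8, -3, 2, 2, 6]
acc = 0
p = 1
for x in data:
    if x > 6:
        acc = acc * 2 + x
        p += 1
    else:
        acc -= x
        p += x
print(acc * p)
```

x=11: >6, acc = 0*2+11 = 11; p=2
x=12: >6, acc = 11*2+12 = 34; p=3
x=11: >6, acc = 34*2+11 = 79; p=4
x=-2: not >6, acc = 79-(-2) = 81; p=2
x=8: >6, acc = 81*2+8 = 170; p=3
x=-3: not >6, acc = 170-(-3) = 173; p=0
x=2: not >6, acc = 173-2 = 171; p=2
x=2: not >6, acc = 171-2 = 169; p=4
x=6: not >6, acc = 169-6 = 163; p=10
acc*p = 163*10 = 1630

1630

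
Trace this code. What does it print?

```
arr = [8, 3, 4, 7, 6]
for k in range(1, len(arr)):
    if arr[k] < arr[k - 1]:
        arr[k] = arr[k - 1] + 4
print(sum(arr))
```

80

k=1: 3<8, arr[1] = 8+4 = 12 → [8, 12, 4, 7, 6]
k=2: 4<12, arr[2] = 12+4 = 16 → [8, 12, 16, 7, 6]
k=3: 7<16, arr[3] = 16+4 = 20 → [8, 12, 16, 20, 6]
k=4: 6<20, arr[4] = 20+4 = 24 → [8, 12, 16, 20, 24]
sum = 80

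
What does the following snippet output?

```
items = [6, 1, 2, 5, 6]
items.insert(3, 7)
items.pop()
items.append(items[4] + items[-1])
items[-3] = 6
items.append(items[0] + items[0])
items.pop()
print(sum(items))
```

30

insert 7 at 3 → [6, 1, 2, 7, 5, 6]
pop() removes 6 → [6, 1, 2, 7, 5]
append items[4]+items[-1] = 5+5 = 10 → [6, 1, 2, 7, 5, 10]
items[-3] = 6 → [6, 1, 2, 6, 5, 10]
append items[0]+items[0] = 6+6 = 12 → [6, 1, 2, 6, 5, 10, 12]
pop() removes 12 → [6, 1, 2, 6, 5, 10]
sum = 30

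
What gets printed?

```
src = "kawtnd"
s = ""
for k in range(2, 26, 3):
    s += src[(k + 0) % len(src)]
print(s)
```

k=2: add src[2]='w' → 'w'
k=5: add src[5]='d' → 'wd'
k=8: add src[2]='w' → 'wdw'
k=11: add src[5]='d' → 'wdwd'
k=14: add src[2]='w' → 'wdwdw'
k=17: add src[5]='d' → 'wdwdwd'
k=20: add src[2]='w' → 'wdwdwdw'
k=23: add src[5]='d' → 'wdwdwdwd'

wdwdwdwd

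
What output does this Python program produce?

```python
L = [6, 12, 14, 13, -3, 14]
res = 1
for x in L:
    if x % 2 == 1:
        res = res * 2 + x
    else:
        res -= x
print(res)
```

-115

x=6: not odd, res = 1-6 = -5
x=12: not odd, res = (-5)-12 = -17
x=14: not odd, res = (-17)-14 = -31
x=13: odd, res = (-31)*2+13 = -49
x=-3: odd, res = (-49)*2+(-3) = -101
x=14: not odd, res = (-101)-14 = -115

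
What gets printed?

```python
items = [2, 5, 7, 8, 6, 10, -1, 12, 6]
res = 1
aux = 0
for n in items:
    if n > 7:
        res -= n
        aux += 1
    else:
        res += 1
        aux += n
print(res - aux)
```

-51

n=2: not >7, res = 1+1 = 2; aux=2
n=5: not >7, res = 2+1 = 3; aux=7
n=7: not >7, res = 3+1 = 4; aux=14
n=8: >7, res = 4-8 = -4; aux=15
n=6: not >7, res = (-4)+1 = -3; aux=21
n=10: >7, res = (-3)-10 = -13; aux=22
n=-1: not >7, res = (-13)+1 = -12; aux=21
n=12: >7, res = (-12)-12 = -24; aux=22
n=6: not >7, res = (-24)+1 = -23; aux=28
res-aux = (-23)-28 = -51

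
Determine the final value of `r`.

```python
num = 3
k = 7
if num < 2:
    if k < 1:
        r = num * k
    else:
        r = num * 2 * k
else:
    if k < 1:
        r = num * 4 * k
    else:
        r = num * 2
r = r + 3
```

num=3, k=7
num < 2 is False; k < 1 is False
→ r = num * 2 = 6
r = 6+3 = 9

9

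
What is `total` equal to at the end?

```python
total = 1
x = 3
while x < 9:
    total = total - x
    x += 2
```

-14

x=3: total = 1-3 = -2
x=5: total = (-2)-5 = -7
x=7: total = (-7)-7 = -14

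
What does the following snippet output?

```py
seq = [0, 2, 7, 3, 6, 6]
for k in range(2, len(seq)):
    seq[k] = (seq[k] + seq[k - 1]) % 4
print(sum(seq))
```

5

k=2: seq[2] = (7+2)%4 = 1 → [0, 2, 1, 3, 6, 6]
k=3: seq[3] = (3+1)%4 = 0 → [0, 2, 1, 0, 6, 6]
k=4: seq[4] = (6+0)%4 = 2 → [0, 2, 1, 0, 2, 6]
k=5: seq[5] = (6+2)%4 = 0 → [0, 2, 1, 0, 2, 0]
sum = 5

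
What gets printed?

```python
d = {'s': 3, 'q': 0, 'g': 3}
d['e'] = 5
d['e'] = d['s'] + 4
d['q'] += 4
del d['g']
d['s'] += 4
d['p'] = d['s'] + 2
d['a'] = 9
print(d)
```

{'s': 7, 'q': 4, 'e': 7, 'p': 9, 'a': 9}

d['e'] = 5 → {'s': 3, 'q': 0, 'g': 3, 'e': 5}
d['e'] = d['s']+4 = 7 → {'s': 3, 'q': 0, 'g': 3, 'e': 7}
d['q'] = 0+4 = 4 → {'s': 3, 'q': 4, 'g': 3, 'e': 7}
del 'g' → {'s': 3, 'q': 4, 'e': 7}
d['s'] = 3+4 = 7 → {'s': 7, 'q': 4, 'e': 7}
d['p'] = d['s']+2 = 9 → {'s': 7, 'q': 4, 'e': 7, 'p': 9}
d['a'] = 9 → {'s': 7, 'q': 4, 'e': 7, 'p': 9, 'a': 9}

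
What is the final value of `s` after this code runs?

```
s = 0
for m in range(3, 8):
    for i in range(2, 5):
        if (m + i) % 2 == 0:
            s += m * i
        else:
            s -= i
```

m=3,i=2: odd sum, s = 0-2 = -2
m=3,i=3: even sum, s = (-2)+9 = 7
m=3,i=4: odd sum, s = 7-4 = 3
m=4,i=2: even sum, s = 3+8 = 11
m=4,i=3: odd sum, s = 11-3 = 8
m=4,i=4: even sum, s = 8+16 = 24
m=5,i=2: odd sum, s = 24-2 = 22
m=5,i=3: even sum, s = 22+15 = 37
m=5,i=4: odd sum, s = 37-4 = 33
m=6,i=2: even sum, s = 33+12 = 45
m=6,i=3: odd sum, s = 45-3 = 42
m=6,i=4: even sum, s = 42+24 = 66
m=7,i=2: odd sum, s = 66-2 = 64
m=7,i=3: even sum, s = 64+21 = 85
m=7,i=4: odd sum, s = 85-4 = 81

81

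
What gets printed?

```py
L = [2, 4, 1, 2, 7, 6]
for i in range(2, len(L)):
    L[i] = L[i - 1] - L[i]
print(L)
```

[2, 4, 3, 1, -6, -12]

i=2: L[2] = 4-1 = 3 → [2, 4, 3, 2, 7, 6]
i=3: L[3] = 3-2 = 1 → [2, 4, 3, 1, 7, 6]
i=4: L[4] = 1-7 = -6 → [2, 4, 3, 1, -6, 6]
i=5: L[5] = (-6)-6 = -12 → [2, 4, 3, 1, -6, -12]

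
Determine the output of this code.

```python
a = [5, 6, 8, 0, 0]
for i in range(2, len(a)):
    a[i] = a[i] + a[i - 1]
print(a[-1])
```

i=2: a[2] = 8+6 = 14 → [5, 6, 14, 0, 0]
i=3: a[3] = 0+14 = 14 → [5, 6, 14, 14, 0]
i=4: a[4] = 0+14 = 14 → [5, 6, 14, 14, 14]

14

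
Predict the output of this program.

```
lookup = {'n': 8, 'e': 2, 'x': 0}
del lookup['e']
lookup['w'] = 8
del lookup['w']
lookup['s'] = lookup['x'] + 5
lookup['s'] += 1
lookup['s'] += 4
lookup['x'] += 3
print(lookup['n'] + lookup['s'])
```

del 'e' → {'n': 8, 'x': 0}
lookup['w'] = 8 → {'n': 8, 'x': 0, 'w': 8}
del 'w' → {'n': 8, 'x': 0}
lookup['s'] = lookup['x']+5 = 5 → {'n': 8, 'x': 0, 's': 5}
lookup['s'] = 5+1 = 6 → {'n': 8, 'x': 0, 's': 6}
lookup['s'] = 6+4 = 10 → {'n': 8, 'x': 0, 's': 10}
lookup['x'] = 0+3 = 3 → {'n': 8, 'x': 3, 's': 10}
lookup['n']+lookup['s'] = 8+10 = 18

18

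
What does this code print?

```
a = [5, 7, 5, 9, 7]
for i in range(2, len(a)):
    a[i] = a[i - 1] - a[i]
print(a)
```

i=2: a[2] = 7-5 = 2 → [5, 7, 2, 9, 7]
i=3: a[3] = 2-9 = -7 → [5, 7, 2, -7, 7]
i=4: a[4] = (-7)-7 = -14 → [5, 7, 2, -7, -14]

[5, 7, 2, -7, -14]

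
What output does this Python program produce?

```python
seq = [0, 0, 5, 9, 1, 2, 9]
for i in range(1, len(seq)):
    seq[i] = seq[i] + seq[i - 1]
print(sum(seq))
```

i=1: seq[1] = 0+0 = 0 → [0, 0, 5, 9, 1, 2, 9]
i=2: seq[2] = 5+0 = 5 → [0, 0, 5, 9, 1, 2, 9]
i=3: seq[3] = 9+5 = 14 → [0, 0, 5, 14, 1, 2, 9]
i=4: seq[4] = 1+14 = 15 → [0, 0, 5, 14, 15, 2, 9]
i=5: seq[5] = 2+15 = 17 → [0, 0, 5, 14, 15, 17, 9]
i=6: seq[6] = 9+17 = 26 → [0, 0, 5, 14, 15, 17, 26]
sum = 77

77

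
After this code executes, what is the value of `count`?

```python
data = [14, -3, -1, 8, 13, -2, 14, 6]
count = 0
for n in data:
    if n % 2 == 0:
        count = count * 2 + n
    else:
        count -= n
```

n=14: even, count = 0*2+14 = 14
n=-3: not even, count = 14-(-3) = 17
n=-1: not even, count = 17-(-1) = 18
n=8: even, count = 18*2+8 = 44
n=13: not even, count = 44-13 = 31
n=-2: even, count = 31*2+(-2) = 60
n=14: even, count = 60*2+14 = 134
n=6: even, count = 134*2+6 = 274

274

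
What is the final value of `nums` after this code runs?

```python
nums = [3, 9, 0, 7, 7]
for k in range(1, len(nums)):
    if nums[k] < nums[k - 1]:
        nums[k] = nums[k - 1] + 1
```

[3, 9, 10, 11, 12]

k=1: 9>=3, unchanged → [3, 9, 0, 7, 7]
k=2: 0<9, nums[2] = 9+1 = 10 → [3, 9, 10, 7, 7]
k=3: 7<10, nums[3] = 10+1 = 11 → [3, 9, 10, 11, 7]
k=4: 7<11, nums[4] = 11+1 = 12 → [3, 9, 10, 11, 12]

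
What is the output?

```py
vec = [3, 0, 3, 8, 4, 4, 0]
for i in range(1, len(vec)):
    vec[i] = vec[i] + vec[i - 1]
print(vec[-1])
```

22

i=1: vec[1] = 0+3 = 3 → [3, 3, 3, 8, 4, 4, 0]
i=2: vec[2] = 3+3 = 6 → [3, 3, 6, 8, 4, 4, 0]
i=3: vec[3] = 8+6 = 14 → [3, 3, 6, 14, 4, 4, 0]
i=4: vec[4] = 4+14 = 18 → [3, 3, 6, 14, 18, 4, 0]
i=5: vec[5] = 4+18 = 22 → [3, 3, 6, 14, 18, 22, 0]
i=6: vec[6] = 0+22 = 22 → [3, 3, 6, 14, 18, 22, 22]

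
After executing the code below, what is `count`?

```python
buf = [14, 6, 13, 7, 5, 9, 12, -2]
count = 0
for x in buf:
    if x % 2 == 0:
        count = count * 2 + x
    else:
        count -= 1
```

142

x=14: even, count = 0*2+14 = 14
x=6: even, count = 14*2+6 = 34
x=13: not even, count = 34-1 = 33
x=7: not even, count = 33-1 = 32
x=5: not even, count = 32-1 = 31
x=9: not even, count = 31-1 = 30
x=12: even, count = 30*2+12 = 72
x=-2: even, count = 72*2+(-2) = 142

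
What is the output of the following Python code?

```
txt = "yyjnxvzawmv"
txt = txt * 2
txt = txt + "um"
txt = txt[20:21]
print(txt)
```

repeat ×2 → 'yyjnxvzawmvyyjnxvzawmv'
+ 'um' → 'yyjnxvzawmvyyjnxvzawmvum'
slice [20:21] → 'm'

m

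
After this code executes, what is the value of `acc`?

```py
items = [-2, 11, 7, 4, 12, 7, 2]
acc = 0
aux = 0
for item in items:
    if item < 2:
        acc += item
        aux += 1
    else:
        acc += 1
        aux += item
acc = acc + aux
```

48

item=-2: <2, acc = 0+(-2) = -2; aux=1
item=11: not <2, acc = (-2)+1 = -1; aux=12
item=7: not <2, acc = (-1)+1 = 0; aux=19
item=4: not <2, acc = 0+1 = 1; aux=23
item=12: not <2, acc = 1+1 = 2; aux=35
item=7: not <2, acc = 2+1 = 3; aux=42
item=2: not <2, acc = 3+1 = 4; aux=44
acc+aux = 4+44 = 48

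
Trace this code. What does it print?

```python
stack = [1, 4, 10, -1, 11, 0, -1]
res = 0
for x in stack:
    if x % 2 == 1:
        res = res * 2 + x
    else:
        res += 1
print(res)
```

x=1: odd, res = 0*2+1 = 1
x=4: not odd, res = 1+1 = 2
x=10: not odd, res = 2+1 = 3
x=-1: odd, res = 3*2+(-1) = 5
x=11: odd, res = 5*2+11 = 21
x=0: not odd, res = 21+1 = 22
x=-1: odd, res = 22*2+(-1) = 43

43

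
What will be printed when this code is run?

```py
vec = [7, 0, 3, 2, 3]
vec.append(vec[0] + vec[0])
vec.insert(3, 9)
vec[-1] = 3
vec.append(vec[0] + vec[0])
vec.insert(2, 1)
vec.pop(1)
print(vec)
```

append vec[0]+vec[0] = 7+7 = 14 → [7, 0, 3, 2, 3, 14]
insert 9 at 3 → [7, 0, 3, 9, 2, 3, 14]
vec[-1] = 3 → [7, 0, 3, 9, 2, 3, 3]
append vec[0]+vec[0] = 7+7 = 14 → [7, 0, 3, 9, 2, 3, 3, 14]
insert 1 at 2 → [7, 0, 1, 3, 9, 2, 3, 3, 14]
pop(1) removes 0 → [7, 1, 3, 9, 2, 3, 3, 14]

[7, 1, 3, 9, 2, 3, 3, 14]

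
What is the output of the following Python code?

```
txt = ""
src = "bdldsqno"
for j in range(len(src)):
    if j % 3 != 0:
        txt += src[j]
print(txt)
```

dlsqo

j=0: skip
j=1: add 'd' → 'd'
j=2: add 'l' → 'dl'
j=3: skip
j=4: add 's' → 'dls'
j=5: add 'q' → 'dlsq'
j=6: skip
j=7: add 'o' → 'dlsqo'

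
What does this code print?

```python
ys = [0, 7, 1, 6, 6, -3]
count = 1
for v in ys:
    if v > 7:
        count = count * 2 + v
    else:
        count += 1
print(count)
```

v=0: not >7, count = 1+1 = 2
v=7: not >7, count = 2+1 = 3
v=1: not >7, count = 3+1 = 4
v=6: not >7, count = 4+1 = 5
v=6: not >7, count = 5+1 = 6
v=-3: not >7, count = 6+1 = 7

7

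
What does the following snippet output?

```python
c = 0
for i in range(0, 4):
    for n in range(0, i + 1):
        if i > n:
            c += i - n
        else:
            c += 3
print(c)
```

22

i=0,n=0: not 0>0, c = 0+3 = 3
i=1,n=0: 1>0, c = 3+1 = 4
i=1,n=1: not 1>1, c = 4+3 = 7
i=2,n=0: 2>0, c = 7+2 = 9
i=2,n=1: 2>1, c = 9+1 = 10
i=2,n=2: not 2>2, c = 10+3 = 13
i=3,n=0: 3>0, c = 13+3 = 16
i=3,n=1: 3>1, c = 16+2 = 18
i=3,n=2: 3>2, c = 18+1 = 19
i=3,n=3: not 3>3, c = 19+3 = 22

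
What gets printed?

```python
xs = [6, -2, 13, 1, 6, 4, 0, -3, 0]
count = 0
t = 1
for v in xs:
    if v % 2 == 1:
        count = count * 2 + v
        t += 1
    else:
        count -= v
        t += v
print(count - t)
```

-19

v=6: not odd, count = 0-6 = -6; t=7
v=-2: not odd, count = (-6)-(-2) = -4; t=5
v=13: odd, count = (-4)*2+13 = 5; t=6
v=1: odd, count = 5*2+1 = 11; t=7
v=6: not odd, count = 11-6 = 5; t=13
v=4: not odd, count = 5-4 = 1; t=17
v=0: not odd, count = 1-0 = 1; t=17
v=-3: odd, count = 1*2+(-3) = -1; t=18
v=0: not odd, count = (-1)-0 = -1; t=18
count-t = (-1)-18 = -19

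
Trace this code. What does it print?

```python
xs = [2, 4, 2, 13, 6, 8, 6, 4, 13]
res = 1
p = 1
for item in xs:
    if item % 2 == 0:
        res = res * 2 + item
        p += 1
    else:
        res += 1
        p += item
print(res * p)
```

17986

item=2: even, res = 1*2+2 = 4; p=2
item=4: even, res = 4*2+4 = 12; p=3
item=2: even, res = 12*2+2 = 26; p=4
item=13: not even, res = 26+1 = 27; p=17
item=6: even, res = 27*2+6 = 60; p=18
item=8: even, res = 60*2+8 = 128; p=19
item=6: even, res = 128*2+6 = 262; p=20
item=4: even, res = 262*2+4 = 528; p=21
item=13: not even, res = 528+1 = 529; p=34
res*p = 529*34 = 17986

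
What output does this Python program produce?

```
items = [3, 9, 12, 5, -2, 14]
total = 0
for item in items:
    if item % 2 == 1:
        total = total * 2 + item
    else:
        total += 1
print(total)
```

item=3: odd, total = 0*2+3 = 3
item=9: odd, total = 3*2+9 = 15
item=12: not odd, total = 15+1 = 16
item=5: odd, total = 16*2+5 = 37
item=-2: not odd, total = 37+1 = 38
item=14: not odd, total = 38+1 = 39

39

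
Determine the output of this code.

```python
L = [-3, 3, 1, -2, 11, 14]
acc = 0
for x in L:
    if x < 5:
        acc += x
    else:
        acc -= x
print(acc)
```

-26

x=-3: <5, acc = 0+(-3) = -3
x=3: <5, acc = (-3)+3 = 0
x=1: <5, acc = 0+1 = 1
x=-2: <5, acc = 1+(-2) = -1
x=11: not <5, acc = (-1)-11 = -12
x=14: not <5, acc = (-12)-14 = -26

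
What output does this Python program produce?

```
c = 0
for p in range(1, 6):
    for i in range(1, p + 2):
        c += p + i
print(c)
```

125

p=1,i=1: c = 0+2 = 2
p=1,i=2: c = 2+3 = 5
p=2,i=1: c = 5+3 = 8
p=2,i=2: c = 8+4 = 12
p=2,i=3: c = 12+5 = 17
p=3,i=1: c = 17+4 = 21
p=3,i=2: c = 21+5 = 26
p=3,i=3: c = 26+6 = 32
p=3,i=4: c = 32+7 = 39
p=4,i=1: c = 39+5 = 44
p=4,i=2: c = 44+6 = 50
p=4,i=3: c = 50+7 = 57
p=4,i=4: c = 57+8 = 65
p=4,i=5: c = 65+9 = 74
p=5,i=1: c = 74+6 = 80
p=5,i=2: c = 80+7 = 87
p=5,i=3: c = 87+8 = 95
p=5,i=4: c = 95+9 = 104
p=5,i=5: c = 104+10 = 114
p=5,i=6: c = 114+11 = 125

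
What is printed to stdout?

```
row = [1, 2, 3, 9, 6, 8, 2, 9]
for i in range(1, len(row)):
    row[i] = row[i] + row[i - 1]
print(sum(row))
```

146

i=1: row[1] = 2+1 = 3 → [1, 3, 3, 9, 6, 8, 2, 9]
i=2: row[2] = 3+3 = 6 → [1, 3, 6, 9, 6, 8, 2, 9]
i=3: row[3] = 9+6 = 15 → [1, 3, 6, 15, 6, 8, 2, 9]
i=4: row[4] = 6+15 = 21 → [1, 3, 6, 15, 21, 8, 2, 9]
i=5: row[5] = 8+21 = 29 → [1, 3, 6, 15, 21, 29, 2, 9]
i=6: row[6] = 2+29 = 31 → [1, 3, 6, 15, 21, 29, 31, 9]
i=7: row[7] = 9+31 = 40 → [1, 3, 6, 15, 21, 29, 31, 40]
sum = 146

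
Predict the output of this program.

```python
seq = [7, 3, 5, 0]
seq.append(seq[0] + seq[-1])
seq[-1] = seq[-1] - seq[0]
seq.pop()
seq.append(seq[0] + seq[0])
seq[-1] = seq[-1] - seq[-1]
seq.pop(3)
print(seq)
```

append seq[0]+seq[-1] = 7+0 = 7 → [7, 3, 5, 0, 7]
seq[-1] = seq[-1]-seq[0] = 7-7 = 0 → [7, 3, 5, 0, 0]
pop() removes 0 → [7, 3, 5, 0]
append seq[0]+seq[0] = 7+7 = 14 → [7, 3, 5, 0, 14]
seq[-1] = seq[-1]-seq[-1] = 14-14 = 0 → [7, 3, 5, 0, 0]
pop(3) removes 0 → [7, 3, 5, 0]

[7, 3, 5, 0]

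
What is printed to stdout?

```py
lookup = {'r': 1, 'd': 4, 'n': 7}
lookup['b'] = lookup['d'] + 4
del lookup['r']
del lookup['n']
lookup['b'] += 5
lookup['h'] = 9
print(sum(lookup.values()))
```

lookup['b'] = lookup['d']+4 = 8 → {'r': 1, 'd': 4, 'n': 7, 'b': 8}
del 'r' → {'d': 4, 'n': 7, 'b': 8}
del 'n' → {'d': 4, 'b': 8}
lookup['b'] = 8+5 = 13 → {'d': 4, 'b': 13}
lookup['h'] = 9 → {'d': 4, 'b': 13, 'h': 9}
sum of values = 26

26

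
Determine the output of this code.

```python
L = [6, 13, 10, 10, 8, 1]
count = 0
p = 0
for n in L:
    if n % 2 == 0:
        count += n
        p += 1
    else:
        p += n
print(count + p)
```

52

n=6: even, count = 0+6 = 6; p=1
n=13: not even; p=14
n=10: even, count = 6+10 = 16; p=15
n=10: even, count = 16+10 = 26; p=16
n=8: even, count = 26+8 = 34; p=17
n=1: not even; p=18
count+p = 34+18 = 52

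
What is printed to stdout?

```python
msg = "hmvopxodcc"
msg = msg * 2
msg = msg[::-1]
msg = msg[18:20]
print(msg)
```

mh

repeat ×2 → 'hmvopxodcchmvopxodcc'
reverse → 'ccdoxpovmhccdoxpovmh'
slice [18:20] → 'mh'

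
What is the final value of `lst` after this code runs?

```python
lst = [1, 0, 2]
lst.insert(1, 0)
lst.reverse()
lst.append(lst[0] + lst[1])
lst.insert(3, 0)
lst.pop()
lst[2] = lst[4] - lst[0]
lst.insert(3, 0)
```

insert 0 at 1 → [1, 0, 0, 2]
reverse → [2, 0, 0, 1]
append lst[0]+lst[1] = 2+0 = 2 → [2, 0, 0, 1, 2]
insert 0 at 3 → [2, 0, 0, 0, 1, 2]
pop() removes 2 → [2, 0, 0, 0, 1]
lst[2] = lst[4]-lst[0] = 1-2 = -1 → [2, 0, -1, 0, 1]
insert 0 at 3 → [2, 0, -1, 0, 0, 1]

[2, 0, -1, 0, 0, 1]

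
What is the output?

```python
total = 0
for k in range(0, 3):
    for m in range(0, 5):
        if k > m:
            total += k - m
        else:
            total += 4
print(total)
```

k=0,m=0: not 0>0, total = 0+4 = 4
k=0,m=1: not 0>1, total = 4+4 = 8
k=0,m=2: not 0>2, total = 8+4 = 12
k=0,m=3: not 0>3, total = 12+4 = 16
k=0,m=4: not 0>4, total = 16+4 = 20
k=1,m=0: 1>0, total = 20+1 = 21
k=1,m=1: not 1>1, total = 21+4 = 25
k=1,m=2: not 1>2, total = 25+4 = 29
k=1,m=3: not 1>3, total = 29+4 = 33
k=1,m=4: not 1>4, total = 33+4 = 37
k=2,m=0: 2>0, total = 37+2 = 39
k=2,m=1: 2>1, total = 39+1 = 40
k=2,m=2: not 2>2, total = 40+4 = 44
k=2,m=3: not 2>3, total = 44+4 = 48
k=2,m=4: not 2>4, total = 48+4 = 52

52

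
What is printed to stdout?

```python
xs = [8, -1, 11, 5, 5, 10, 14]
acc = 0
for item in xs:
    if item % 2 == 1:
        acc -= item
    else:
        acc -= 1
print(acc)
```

-23

item=8: not odd, acc = 0-1 = -1
item=-1: odd, acc = (-1)-(-1) = 0
item=11: odd, acc = 0-11 = -11
item=5: odd, acc = (-11)-5 = -16
item=5: odd, acc = (-16)-5 = -21
item=10: not odd, acc = (-21)-1 = -22
item=14: not odd, acc = (-22)-1 = -23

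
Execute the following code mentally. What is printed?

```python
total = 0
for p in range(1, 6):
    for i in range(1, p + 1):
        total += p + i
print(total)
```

90

p=1,i=1: total = 0+2 = 2
p=2,i=1: total = 2+3 = 5
p=2,i=2: total = 5+4 = 9
p=3,i=1: total = 9+4 = 13
p=3,i=2: total = 13+5 = 18
p=3,i=3: total = 18+6 = 24
p=4,i=1: total = 24+5 = 29
p=4,i=2: total = 29+6 = 35
p=4,i=3: total = 35+7 = 42
p=4,i=4: total = 42+8 = 50
p=5,i=1: total = 50+6 = 56
p=5,i=2: total = 56+7 = 63
p=5,i=3: total = 63+8 = 71
p=5,i=4: total = 71+9 = 80
p=5,i=5: total = 80+10 = 90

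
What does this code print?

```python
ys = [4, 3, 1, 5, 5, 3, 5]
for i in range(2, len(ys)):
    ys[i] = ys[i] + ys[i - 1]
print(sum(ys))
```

i=2: ys[2] = 1+3 = 4 → [4, 3, 4, 5, 5, 3, 5]
i=3: ys[3] = 5+4 = 9 → [4, 3, 4, 9, 5, 3, 5]
i=4: ys[4] = 5+9 = 14 → [4, 3, 4, 9, 14, 3, 5]
i=5: ys[5] = 3+14 = 17 → [4, 3, 4, 9, 14, 17, 5]
i=6: ys[6] = 5+17 = 22 → [4, 3, 4, 9, 14, 17, 22]
sum = 73

73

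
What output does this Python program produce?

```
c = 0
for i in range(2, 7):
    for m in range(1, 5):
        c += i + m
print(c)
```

130

i=2,m=1: c = 0+3 = 3
i=2,m=2: c = 3+4 = 7
i=2,m=3: c = 7+5 = 12
i=2,m=4: c = 12+6 = 18
i=3,m=1: c = 18+4 = 22
i=3,m=2: c = 22+5 = 27
i=3,m=3: c = 27+6 = 33
i=3,m=4: c = 33+7 = 40
i=4,m=1: c = 40+5 = 45
i=4,m=2: c = 45+6 = 51
i=4,m=3: c = 51+7 = 58
i=4,m=4: c = 58+8 = 66
i=5,m=1: c = 66+6 = 72
i=5,m=2: c = 72+7 = 79
i=5,m=3: c = 79+8 = 87
i=5,m=4: c = 87+9 = 96
i=6,m=1: c = 96+7 = 103
i=6,m=2: c = 103+8 = 111
i=6,m=3: c = 111+9 = 120
i=6,m=4: c = 120+10 = 130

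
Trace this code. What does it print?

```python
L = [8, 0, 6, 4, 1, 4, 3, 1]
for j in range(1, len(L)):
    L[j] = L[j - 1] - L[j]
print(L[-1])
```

-11

j=1: L[1] = 8-0 = 8 → [8, 8, 6, 4, 1, 4, 3, 1]
j=2: L[2] = 8-6 = 2 → [8, 8, 2, 4, 1, 4, 3, 1]
j=3: L[3] = 2-4 = -2 → [8, 8, 2, -2, 1, 4, 3, 1]
j=4: L[4] = (-2)-1 = -3 → [8, 8, 2, -2, -3, 4, 3, 1]
j=5: L[5] = (-3)-4 = -7 → [8, 8, 2, -2, -3, -7, 3, 1]
j=6: L[6] = (-7)-3 = -10 → [8, 8, 2, -2, -3, -7, -10, 1]
j=7: L[7] = (-10)-1 = -11 → [8, 8, 2, -2, -3, -7, -10, -11]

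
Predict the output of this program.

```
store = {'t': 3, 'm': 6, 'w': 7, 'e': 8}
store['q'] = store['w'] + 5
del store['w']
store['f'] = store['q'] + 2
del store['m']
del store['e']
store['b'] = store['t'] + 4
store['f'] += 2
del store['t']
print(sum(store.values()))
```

35

store['q'] = store['w']+5 = 12 → {'t': 3, 'm': 6, 'w': 7, 'e': 8, 'q': 12}
del 'w' → {'t': 3, 'm': 6, 'e': 8, 'q': 12}
store['f'] = store['q']+2 = 14 → {'t': 3, 'm': 6, 'e': 8, 'q': 12, 'f': 14}
del 'm' → {'t': 3, 'e': 8, 'q': 12, 'f': 14}
del 'e' → {'t': 3, 'q': 12, 'f': 14}
store['b'] = store['t']+4 = 7 → {'t': 3, 'q': 12, 'f': 14, 'b': 7}
store['f'] = 14+2 = 16 → {'t': 3, 'q': 12, 'f': 16, 'b': 7}
del 't' → {'q': 12, 'f': 16, 'b': 7}
sum of values = 35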